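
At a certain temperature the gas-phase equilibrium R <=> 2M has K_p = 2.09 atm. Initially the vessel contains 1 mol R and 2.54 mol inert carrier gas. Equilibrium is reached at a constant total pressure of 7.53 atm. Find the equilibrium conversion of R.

Let X = conversion of R (basis 1 mol R); extent of reaction ξ = X.
At extent ξ: n_R = 1 − X; n_M = 2X; n_I = 2.54 (inert).
Summing: n_T = 3.54 + X.
Mole fractions y_i = n_i/n_T; K_p = p_M^2 / (p_R) with p_i = y_i·P.
This yields a degree-2 equation in X; solving on (0,1), X = 0.404.

X = 0.404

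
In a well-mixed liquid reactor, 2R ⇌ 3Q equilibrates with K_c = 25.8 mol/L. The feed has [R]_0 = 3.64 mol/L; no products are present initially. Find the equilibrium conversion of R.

Let X = conversion of R; extent ξ = 3.64X/2 mol/L.
Concentrations: [R] = 3.64 − 3.64X; [Q] = 5.46X.
K_c = [Q]^3 / ([R]^2).
Setting equal to 25.8 and solving for X on (0,1) gives X = 0.644.

X = 0.644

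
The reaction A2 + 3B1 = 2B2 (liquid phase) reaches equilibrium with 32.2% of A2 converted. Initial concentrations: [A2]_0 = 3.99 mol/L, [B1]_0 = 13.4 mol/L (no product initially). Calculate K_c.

K_c = 0.00281 (mol/L)^-2

Let X = conversion of A2.
Concentrations: [A2] = 3.99 − 3.99X; [B1] = 13.4 − 12X; [B2] = 7.98X.
At X = 0.322: [A2] = 2.71, [B1] = 9.55, [B2] = 2.57.
K_c = [B2]^2 / ([A2] [B1]^3) = 0.00281 (mol/L)^-2.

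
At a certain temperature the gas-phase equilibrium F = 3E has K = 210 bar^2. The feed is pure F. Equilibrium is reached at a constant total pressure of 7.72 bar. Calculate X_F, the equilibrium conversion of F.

X = 0.628

Take 1 mol F as basis and let X be its fractional conversion, so ξ = X.
Species balance: n_F = 1 − X; n_E = 3X.
n_T = Σnᵢ = 1 + 2X.
y_i = n_i/n_T, p_i = y_i·P. K = p_E^3 / (p_F).
This yields a degree-3 equation in X; solving on (0,1), X = 0.628.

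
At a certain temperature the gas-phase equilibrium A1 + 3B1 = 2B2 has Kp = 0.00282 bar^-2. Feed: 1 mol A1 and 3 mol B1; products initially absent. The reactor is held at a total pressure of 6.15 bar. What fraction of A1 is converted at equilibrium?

Basis: 1 mol A1 initially; let X = conversion of A1. Extent ξ = X.
Moles: n_A1 = 1 − X; n_B1 = 3 − 3X; n_B2 = 2X.
n_T = Σnᵢ = 4 − 2X.
y_i = n_i/n_T, p_i = y_i·P. Kp = p_B2^2 / (p_A1 p_B1^3).
Equating to 0.00282 bar^-2 and solving on 0 < X < 1: X = 0.162.

X = 0.162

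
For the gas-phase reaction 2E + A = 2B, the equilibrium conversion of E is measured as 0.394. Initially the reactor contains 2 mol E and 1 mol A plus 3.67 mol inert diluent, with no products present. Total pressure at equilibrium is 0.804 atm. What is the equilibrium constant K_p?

K_p = 5.45 atm^-1

Take 2 mol E as basis and let X be its fractional conversion, so ξ = X.
Mole table: n_E = 2 − 2X; n_A = 1 − X; n_B = 2X; n_I = 3.67 (inert).
Total moles n_T = 6.67 − X.
At X = 0.394: n_E = 1.21, n_A = 0.606, n_B = 0.788, n_T = 6.28.
p_i = (n_i/n_T)·P. K_p = p_B^2 / (p_E^2 p_A) = 5.45 atm^-1.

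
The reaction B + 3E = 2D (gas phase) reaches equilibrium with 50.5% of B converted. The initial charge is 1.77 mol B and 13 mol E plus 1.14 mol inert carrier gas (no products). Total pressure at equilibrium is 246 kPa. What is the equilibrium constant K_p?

K_p = 1.09e-05 kPa^-2

Take 1.77 mol B as basis and let X be its fractional conversion, so ξ = 1.77X.
Mole table: n_B = 1.77 − 1.77X; n_E = 13 − 5.31X; n_D = 3.54X; n_I = 1.14 (inert).
Summing: n_T = 15.9 − 3.54X.
At X = 0.505: n_B = 0.876, n_E = 10.3, n_D = 1.79, n_T = 14.1.
p_i = (n_i/n_T)·P. K_p = p_D^2 / (p_B p_E^3) = 1.09e-05 kPa^-2.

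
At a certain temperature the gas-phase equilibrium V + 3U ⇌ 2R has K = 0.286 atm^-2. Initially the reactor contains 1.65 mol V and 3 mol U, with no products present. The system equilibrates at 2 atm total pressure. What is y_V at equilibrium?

y_V = 0.326

Let X = conversion of U (basis 3 mol U); extent of reaction ξ = X.
Species balance: n_V = 1.65 − X; n_U = 3 − 3X; n_R = 2X.
n_T = Σnᵢ = 4.65 − 2X.
Mole fractions y_i = n_i/n_T; K = p_R^2 / (p_V p_U^3) with p_i = y_i·P.
Equating to 0.286 atm^-2 and solving on 0 < X < 1: X = 0.387.
Then n_V = 1.26, n_T = 3.88, so y_V = 0.326.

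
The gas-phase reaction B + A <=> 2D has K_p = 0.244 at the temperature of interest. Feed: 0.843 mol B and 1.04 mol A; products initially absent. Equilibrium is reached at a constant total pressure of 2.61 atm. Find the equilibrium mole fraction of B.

Basis: 0.843 mol B initially; let X = conversion of B. Extent ξ = 0.843X.
Mole table: n_B = 0.843 − 0.843X; n_A = 1.04 − 0.843X; n_D = 1.69X.
Since Δν = 0, n_T = 1.88 throughout.
Mole fractions y_i = n_i/n_T; K_p = p_D^2 / (p_B p_A) with p_i = y_i·P.
Setting this equal to 0.244 and taking the physical root (0 < X < 1) gives X = 0.220.
Then n_B = 0.658, n_T = 1.88, so y_B = 0.349.

y_B = 0.349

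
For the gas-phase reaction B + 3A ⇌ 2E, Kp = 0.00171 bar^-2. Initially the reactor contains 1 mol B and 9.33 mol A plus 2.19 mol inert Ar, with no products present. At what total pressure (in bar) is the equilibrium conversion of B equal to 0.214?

P = 5.51 bar

Take 1 mol B as basis and let X be its fractional conversion, so ξ = X.
At extent ξ: n_B = 1 − X; n_A = 9.33 − 3X; n_E = 2X; n_I = 2.19 (inert).
n_T = Σnᵢ = 12.5 − 2X.
Kp = p_E^2 / (p_B p_A^3) with p_i = (n_i/n_T)·P.
At X = 0.214: the mole-fraction product g(X) = Π y_i^ν_i = 0.05196. Since Kp = g(X)·P^{-2}, P = (g/Kp)^(1/2) = (0.05196/0.00171)^(1/2) = 5.51 bar.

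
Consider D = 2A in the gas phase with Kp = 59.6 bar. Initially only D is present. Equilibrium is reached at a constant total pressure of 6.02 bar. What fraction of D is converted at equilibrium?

Take 1 mol D as basis and let X be its fractional conversion, so ξ = X.
Moles: n_D = 1 − X; n_A = 2X.
Summing: n_T = 1 + X.
y_i = n_i/n_T, p_i = y_i·P. Kp = p_A^2 / (p_D).
Substituting and setting equal to 59.6 bar gives a polynomial in X; the root in (0,1) is X = 0.844.

X = 0.844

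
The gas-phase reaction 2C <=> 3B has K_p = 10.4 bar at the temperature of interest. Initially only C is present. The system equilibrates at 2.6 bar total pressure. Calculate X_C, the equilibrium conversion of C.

Take 1 mol C as basis and let X be its fractional conversion, so ξ = 0.5X.
Moles: n_C = 1 − X; n_B = 1.5X.
Summing: n_T = 1 + 0.5X.
Mole fractions y_i = n_i/n_T; K_p = p_B^3 / (p_C^2) with p_i = y_i·P.
Equating to 10.4 bar and solving on 0 < X < 1: X = 0.614.

X = 0.614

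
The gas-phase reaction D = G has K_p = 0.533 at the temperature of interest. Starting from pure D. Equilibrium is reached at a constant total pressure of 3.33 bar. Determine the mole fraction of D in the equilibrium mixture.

y_D = 0.652

Take 1 mol D as basis and let X be its fractional conversion, so ξ = X.
Moles: n_D = 1 − X; n_G = X.
Since Δν = 0, n_T = 1 throughout.
y_i = n_i/n_T, p_i = y_i·P. K_p = p_G / (p_D).
Setting this equal to 0.533 and taking the physical root (0 < X < 1) gives X = 0.348.
Then n_D = 0.652, n_T = 1, so y_D = 0.652.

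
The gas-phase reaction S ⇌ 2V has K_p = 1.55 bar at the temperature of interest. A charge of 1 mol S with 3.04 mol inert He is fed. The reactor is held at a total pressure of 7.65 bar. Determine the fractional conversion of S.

X = 0.374

Basis: 1 mol S initially; let X = conversion of S. Extent ξ = X.
Moles: n_S = 1 − X; n_V = 2X; n_I = 3.04 (inert).
n_T = Σnᵢ = 4.04 + X.
Mole fractions y_i = n_i/n_T; K_p = p_V^2 / (p_S) with p_i = y_i·P.
Setting this equal to 1.55 bar and taking the physical root (0 < X < 1) gives X = 0.374.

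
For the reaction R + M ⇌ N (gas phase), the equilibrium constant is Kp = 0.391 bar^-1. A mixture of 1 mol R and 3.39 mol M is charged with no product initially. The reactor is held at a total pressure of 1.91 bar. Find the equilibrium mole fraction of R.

Take 1 mol R as basis and let X be its fractional conversion, so ξ = X.
Mole table: n_R = 1 − X; n_M = 3.39 − X; n_N = X.
Total moles n_T = 4.39 − X.
Mole fractions y_i = n_i/n_T; Kp = p_N / (p_R p_M) with p_i = y_i·P.
This yields a degree-2 equation in X; solving on (0,1), X = 0.360.
Then n_R = 0.64, n_T = 4.03, so y_R = 0.159.

y_R = 0.159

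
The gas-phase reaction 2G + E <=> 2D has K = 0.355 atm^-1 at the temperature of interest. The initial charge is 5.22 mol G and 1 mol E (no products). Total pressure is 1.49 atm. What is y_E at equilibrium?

Basis: 1 mol E initially; let X = conversion of E. Extent ξ = X.
Mole table: n_G = 5.22 − 2X; n_E = 1 − X; n_D = 2X.
Total moles n_T = 6.22 − X.
With p_i = (n_i/n_T)P, K = p_D^2 / (p_G^2 p_E).
Substituting and setting equal to 0.355 atm^-1 gives a polynomial in X; the root in (0,1) is X = 0.472.
Then n_E = 0.528, n_T = 5.75, so y_E = 0.092.

y_E = 0.092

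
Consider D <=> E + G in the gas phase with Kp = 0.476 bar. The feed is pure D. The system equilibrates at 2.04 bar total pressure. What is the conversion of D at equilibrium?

X = 0.435

Take 1 mol D as basis and let X be its fractional conversion, so ξ = X.
Moles: n_D = 1 − X; n_E = X; n_G = X.
Summing: n_T = 1 + X.
Mole fractions y_i = n_i/n_T; Kp = p_E p_G / (p_D) with p_i = y_i·P.
Substituting and setting equal to 0.476 bar gives a polynomial in X; the root in (0,1) is X = 0.435.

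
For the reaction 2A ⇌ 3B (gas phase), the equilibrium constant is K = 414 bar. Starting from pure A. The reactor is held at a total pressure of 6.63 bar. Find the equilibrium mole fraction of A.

Basis: 1 mol A initially; let X = conversion of A. Extent ξ = 0.5X.
At extent ξ: n_A = 1 − X; n_B = 1.5X.
n_T = Σnᵢ = 1 + 0.5X.
With p_i = (n_i/n_T)P, K = p_B^3 / (p_A^2).
Setting this equal to 414 bar and taking the physical root (0 < X < 1) gives X = 0.848.
Then n_A = 0.152, n_T = 1.42, so y_A = 0.107.

y_A = 0.107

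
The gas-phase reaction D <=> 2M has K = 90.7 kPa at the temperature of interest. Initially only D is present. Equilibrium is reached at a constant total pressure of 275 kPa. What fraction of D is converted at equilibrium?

Let X = conversion of D (basis 1 mol D); extent of reaction ξ = X.
Species balance: n_D = 1 − X; n_M = 2X.
Total moles n_T = 1 + X.
y_i = n_i/n_T, p_i = y_i·P. K = p_M^2 / (p_D).
Equating to 90.7 kPa and solving on 0 < X < 1: X = 0.276.

X = 0.276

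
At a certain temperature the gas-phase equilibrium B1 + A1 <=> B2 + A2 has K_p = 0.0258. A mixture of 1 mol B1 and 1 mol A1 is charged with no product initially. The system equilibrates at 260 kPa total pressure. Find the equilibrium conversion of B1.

Basis: 1 mol B1 initially; let X = conversion of B1. Extent ξ = X.
At extent ξ: n_B1 = 1 − X; n_A1 = 1 − X; n_B2 = X; n_A2 = X.
n_T stays at 2 (no change in mole number).
y_i = n_i/n_T, p_i = y_i·P. K_p = p_B2 p_A2 / (p_B1 p_A1).
Substituting and setting equal to 0.0258 gives a polynomial in X; the root in (0,1) is X = 0.138.

X = 0.138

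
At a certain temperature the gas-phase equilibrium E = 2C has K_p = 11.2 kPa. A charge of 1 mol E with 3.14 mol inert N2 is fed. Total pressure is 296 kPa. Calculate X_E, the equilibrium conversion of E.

X = 0.183

Basis: 1 mol E initially; let X = conversion of E. Extent ξ = X.
At extent ξ: n_E = 1 − X; n_C = 2X; n_I = 3.14 (inert).
Summing: n_T = 4.14 + X.
With p_i = (n_i/n_T)P, K_p = p_C^2 / (p_E).
Equating to 11.2 kPa and solving on 0 < X < 1: X = 0.183.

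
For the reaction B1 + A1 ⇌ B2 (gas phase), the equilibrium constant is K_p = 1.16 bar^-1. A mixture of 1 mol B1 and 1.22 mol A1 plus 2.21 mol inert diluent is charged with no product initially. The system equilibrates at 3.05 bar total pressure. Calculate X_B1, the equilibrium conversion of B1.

X = 0.415

Basis: 1 mol B1 initially; let X = conversion of B1. Extent ξ = X.
Moles: n_B1 = 1 − X; n_A1 = 1.22 − X; n_B2 = X; n_I = 2.21 (inert).
n_T = Σnᵢ = 4.43 − X.
Mole fractions y_i = n_i/n_T; K_p = p_B2 / (p_B1 p_A1) with p_i = y_i·P.
Substituting and setting equal to 1.16 bar^-1 gives a polynomial in X; the root in (0,1) is X = 0.415.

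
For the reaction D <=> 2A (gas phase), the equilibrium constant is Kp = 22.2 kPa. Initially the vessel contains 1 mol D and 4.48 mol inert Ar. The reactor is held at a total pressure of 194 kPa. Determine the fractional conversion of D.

X = 0.333

Let X = conversion of D (basis 1 mol D); extent of reaction ξ = X.
Species balance: n_D = 1 − X; n_A = 2X; n_I = 4.48 (inert).
n_T = Σnᵢ = 5.48 + X.
Mole fractions y_i = n_i/n_T; Kp = p_A^2 / (p_D) with p_i = y_i·P.
Substituting and setting equal to 22.2 kPa gives a polynomial in X; the root in (0,1) is X = 0.333.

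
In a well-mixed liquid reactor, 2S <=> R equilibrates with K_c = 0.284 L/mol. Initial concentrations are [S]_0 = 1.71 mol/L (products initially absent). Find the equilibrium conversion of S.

Let X = conversion of S; extent ξ = 1.71X/2 mol/L.
Concentrations: [S] = 1.71 − 1.71X; [R] = 0.855X.
K_c = [R] / ([S]^2).
Solving K_c = 0.284 for X ∈ (0,1): X = 0.377.

X = 0.377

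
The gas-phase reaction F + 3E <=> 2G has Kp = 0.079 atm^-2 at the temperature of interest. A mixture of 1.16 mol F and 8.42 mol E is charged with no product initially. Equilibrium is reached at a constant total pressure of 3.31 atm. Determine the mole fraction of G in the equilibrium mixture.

Take 1.16 mol F as basis and let X be its fractional conversion, so ξ = 1.16X.
Species balance: n_F = 1.16 − 1.16X; n_E = 8.42 − 3.48X; n_G = 2.32X.
Total moles n_T = 9.58 − 2.32X.
With p_i = (n_i/n_T)P, Kp = p_G^2 / (p_F p_E^3).
Equating to 0.079 atm^-2 and solving on 0 < X < 1: X = 0.565.
Then n_G = 1.31, n_T = 8.27, so y_G = 0.158.

y_G = 0.158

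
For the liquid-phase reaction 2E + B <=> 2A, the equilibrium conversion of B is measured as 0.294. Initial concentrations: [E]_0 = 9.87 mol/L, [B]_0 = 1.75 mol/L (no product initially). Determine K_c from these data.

K_c = 0.011 L/mol

Let X = conversion of B.
Concentrations: [E] = 9.87 − 3.5X; [B] = 1.75 − 1.75X; [A] = 3.5X.
At X = 0.294: [E] = 8.84, [B] = 1.24, [A] = 1.03.
K_c = [A]^2 / ([E]^2 [B]) = 0.011 L/mol.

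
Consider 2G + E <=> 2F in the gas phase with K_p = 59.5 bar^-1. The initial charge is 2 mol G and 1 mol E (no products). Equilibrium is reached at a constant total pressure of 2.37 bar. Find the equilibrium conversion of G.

X = 0.787

Take 2 mol G as basis and let X be its fractional conversion, so ξ = X.
Moles: n_G = 2 − 2X; n_E = 1 − X; n_F = 2X.
n_T = Σnᵢ = 3 − X.
Mole fractions y_i = n_i/n_T; K_p = p_F^2 / (p_G^2 p_E) with p_i = y_i·P.
Equating to 59.5 bar^-1 and solving on 0 < X < 1: X = 0.787.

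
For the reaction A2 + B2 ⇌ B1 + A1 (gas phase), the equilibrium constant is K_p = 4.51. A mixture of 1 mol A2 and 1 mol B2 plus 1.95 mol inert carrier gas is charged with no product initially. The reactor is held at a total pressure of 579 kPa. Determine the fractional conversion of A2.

X = 0.680

Basis: 1 mol A2 initially; let X = conversion of A2. Extent ξ = X.
Moles: n_A2 = 1 − X; n_B2 = 1 − X; n_B1 = X; n_A1 = X; n_I = 1.95 (inert).
Since Δν = 0, n_T = 3.95 throughout.
With p_i = (n_i/n_T)P, K_p = p_B1 p_A1 / (p_A2 p_B2).
Equating to 4.51 and solving on 0 < X < 1: X = 0.680.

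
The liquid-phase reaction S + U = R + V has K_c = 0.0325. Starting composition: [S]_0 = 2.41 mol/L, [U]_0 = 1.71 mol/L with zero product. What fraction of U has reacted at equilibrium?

X = 0.181

Let X = conversion of U; extent ξ = 1.71·X mol/L.
Concentrations: [S] = 2.41 − 1.71X; [U] = 1.71 − 1.71X; [R] = 1.71X; [V] = 1.71X.
K_c = [R] [V] / ([S] [U]).
Solving K_c = 0.0325 for X ∈ (0,1): X = 0.181.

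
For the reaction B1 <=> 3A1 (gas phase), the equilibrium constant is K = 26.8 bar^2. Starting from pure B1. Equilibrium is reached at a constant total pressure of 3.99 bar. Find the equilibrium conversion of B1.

Let X = conversion of B1 (basis 1 mol B1); extent of reaction ξ = X.
At extent ξ: n_B1 = 1 − X; n_A1 = 3X.
Summing: n_T = 1 + 2X.
With p_i = (n_i/n_T)P, K = p_A1^3 / (p_B1).
This yields a degree-3 equation in X; solving on (0,1), X = 0.500.

X = 0.500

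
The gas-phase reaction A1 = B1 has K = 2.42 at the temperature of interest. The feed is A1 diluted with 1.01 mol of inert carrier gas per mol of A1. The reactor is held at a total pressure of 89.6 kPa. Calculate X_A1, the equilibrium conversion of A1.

Basis: 1 mol A1 initially; let X = conversion of A1. Extent ξ = X.
At extent ξ: n_A1 = 1 − X; n_B1 = X; n_I = 1.01 (inert).
Total moles n_T = 2.01 (Δν = 0, constant).
With p_i = (n_i/n_T)P, K = p_B1 / (p_A1).
Equating to 2.42 and solving on 0 < X < 1: X = 0.708.

X = 0.708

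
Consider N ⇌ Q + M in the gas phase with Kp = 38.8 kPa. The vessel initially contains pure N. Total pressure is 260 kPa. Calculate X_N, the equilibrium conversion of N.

Take 1 mol N as basis and let X be its fractional conversion, so ξ = X.
Species balance: n_N = 1 − X; n_Q = X; n_M = X.
Total moles n_T = 1 + X.
With p_i = (n_i/n_T)P, Kp = p_Q p_M / (p_N).
Setting this equal to 38.8 kPa and taking the physical root (0 < X < 1) gives X = 0.360.

X = 0.360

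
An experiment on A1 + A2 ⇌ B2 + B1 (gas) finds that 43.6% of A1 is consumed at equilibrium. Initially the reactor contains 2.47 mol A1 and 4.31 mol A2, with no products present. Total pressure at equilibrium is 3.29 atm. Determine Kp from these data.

Kp = 0.257

Take 2.47 mol A1 as basis and let X be its fractional conversion, so ξ = 2.47X.
At extent ξ: n_A1 = 2.47 − 2.47X; n_A2 = 4.31 − 2.47X; n_B2 = 2.47X; n_B1 = 2.47X.
Since Δν = 0, n_T = 6.78 throughout.
At X = 0.436: n_A1 = 1.39, n_A2 = 3.23, n_B2 = 1.08, n_B1 = 1.08, n_T = 6.78.
p_i = (n_i/n_T)·P. Kp = p_B2 p_B1 / (p_A1 p_A2) = 0.257.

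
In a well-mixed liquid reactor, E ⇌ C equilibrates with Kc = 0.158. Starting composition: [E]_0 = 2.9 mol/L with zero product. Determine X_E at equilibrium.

X = 0.136

Let X = conversion of E; extent ξ = 2.9·X mol/L.
Concentrations: [E] = 2.9 − 2.9X; [C] = 2.9X.
Kc = [C] / ([E]).
Equating to 0.158: the physical root is X = 0.136.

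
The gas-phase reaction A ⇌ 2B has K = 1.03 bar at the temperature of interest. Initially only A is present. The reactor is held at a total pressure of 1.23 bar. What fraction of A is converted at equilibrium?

Take 1 mol A as basis and let X be its fractional conversion, so ξ = X.
At extent ξ: n_A = 1 − X; n_B = 2X.
Total moles n_T = 1 + X.
y_i = n_i/n_T, p_i = y_i·P. K = p_B^2 / (p_A).
This yields a degree-2 equation in X; solving on (0,1), X = 0.416.

X = 0.416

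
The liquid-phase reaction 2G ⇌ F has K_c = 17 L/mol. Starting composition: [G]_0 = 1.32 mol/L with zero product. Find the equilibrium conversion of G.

X = 0.861

Let X = conversion of G; extent ξ = 1.32X/2 mol/L.
Concentrations: [G] = 1.32 − 1.32X; [F] = 0.66X.
K_c = [F] / ([G]^2).
Setting equal to 17 and solving for X on (0,1) gives X = 0.861.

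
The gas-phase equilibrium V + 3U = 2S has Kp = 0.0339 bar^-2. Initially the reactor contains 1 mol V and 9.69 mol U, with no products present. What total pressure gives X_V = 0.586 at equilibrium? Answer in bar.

Basis: 1 mol V initially; let X = conversion of V. Extent ξ = X.
Species balance: n_V = 1 − X; n_U = 9.69 − 3X; n_S = 2X.
Total moles n_T = 10.7 − 2X.
Kp = p_S^2 / (p_V p_U^3) with p_i = (n_i/n_T)·P.
At X = 0.586: the mole-fraction product g(X) = Π y_i^ν_i = 0.6023. Since Kp = g(X)·P^{-2}, P = (g/Kp)^(1/2) = (0.6023/0.0339)^(1/2) = 4.22 bar.

P = 4.22 bar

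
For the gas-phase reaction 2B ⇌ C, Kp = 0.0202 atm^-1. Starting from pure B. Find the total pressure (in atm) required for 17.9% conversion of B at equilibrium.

P = 5.99 atm

Let X = conversion of B (basis 1 mol B); extent of reaction ξ = 0.5X.
Moles: n_B = 1 − X; n_C = 0.5X.
Total moles n_T = 1 − 0.5X.
Kp = p_C / (p_B^2) with p_i = (n_i/n_T)·P.
At X = 0.179: the mole-fraction product g(X) = Π y_i^ν_i = 0.1209. Since Kp = g(X)·P^{-1}, P = (g/Kp)^(1/1) = (0.1209/0.0202)^(1/1) = 5.99 atm.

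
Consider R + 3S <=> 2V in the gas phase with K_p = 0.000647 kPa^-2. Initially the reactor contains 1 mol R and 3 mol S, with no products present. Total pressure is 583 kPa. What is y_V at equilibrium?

y_V = 0.636

Take 1 mol R as basis and let X be its fractional conversion, so ξ = X.
At extent ξ: n_R = 1 − X; n_S = 3 − 3X; n_V = 2X.
Total moles n_T = 4 − 2X.
y_i = n_i/n_T, p_i = y_i·P. K_p = p_V^2 / (p_R p_S^3).
Setting this equal to 0.000647 kPa^-2 and taking the physical root (0 < X < 1) gives X = 0.778.
Then n_V = 1.56, n_T = 2.44, so y_V = 0.636.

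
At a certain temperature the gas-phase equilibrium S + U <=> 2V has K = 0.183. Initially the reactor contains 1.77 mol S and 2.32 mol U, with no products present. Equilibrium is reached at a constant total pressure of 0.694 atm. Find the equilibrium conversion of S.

X = 0.201

Let X = conversion of S (basis 1.77 mol S); extent of reaction ξ = 1.77X.
Species balance: n_S = 1.77 − 1.77X; n_U = 2.32 − 1.77X; n_V = 3.54X.
n_T stays at 4.09 (no change in mole number).
With p_i = (n_i/n_T)P, K = p_V^2 / (p_S p_U).
Equating to 0.183 and solving on 0 < X < 1: X = 0.201.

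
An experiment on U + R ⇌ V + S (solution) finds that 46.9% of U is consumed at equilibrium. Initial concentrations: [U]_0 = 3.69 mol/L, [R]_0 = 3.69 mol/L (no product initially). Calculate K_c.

K_c = 0.78

Let X = conversion of U.
Concentrations: [U] = 3.69 − 3.69X; [R] = 3.69 − 3.69X; [V] = 3.69X; [S] = 3.69X.
At X = 0.469: [U] = 1.96, [R] = 1.96, [V] = 1.73, [S] = 1.73.
K_c = [V] [S] / ([U] [R]) = 0.78.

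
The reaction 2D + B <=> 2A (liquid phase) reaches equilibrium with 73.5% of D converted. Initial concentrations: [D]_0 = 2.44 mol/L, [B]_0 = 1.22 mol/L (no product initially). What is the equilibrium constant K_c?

K_c = 23.8 L/mol

Let X = conversion of D.
Concentrations: [D] = 2.44 − 2.44X; [B] = 1.22 − 1.22X; [A] = 2.44X.
At X = 0.735: [D] = 0.647, [B] = 0.323, [A] = 1.79.
K_c = [A]^2 / ([D]^2 [B]) = 23.8 L/mol.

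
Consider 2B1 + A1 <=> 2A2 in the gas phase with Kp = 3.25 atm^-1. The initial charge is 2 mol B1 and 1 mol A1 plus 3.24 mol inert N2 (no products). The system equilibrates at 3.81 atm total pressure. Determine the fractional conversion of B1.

Basis: 2 mol B1 initially; let X = conversion of B1. Extent ξ = X.
At extent ξ: n_B1 = 2 − 2X; n_A1 = 1 − X; n_A2 = 2X; n_I = 3.24 (inert).
n_T = Σnᵢ = 6.24 − X.
y_i = n_i/n_T, p_i = y_i·P. Kp = p_A2^2 / (p_B1^2 p_A1).
Setting this equal to 3.25 atm^-1 and taking the physical root (0 < X < 1) gives X = 0.508.

X = 0.508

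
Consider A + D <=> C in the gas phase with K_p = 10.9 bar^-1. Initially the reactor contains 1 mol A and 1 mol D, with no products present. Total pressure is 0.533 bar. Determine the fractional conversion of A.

X = 0.617

Let X = conversion of A (basis 1 mol A); extent of reaction ξ = X.
Mole table: n_A = 1 − X; n_D = 1 − X; n_C = X.
Total moles n_T = 2 − X.
y_i = n_i/n_T, p_i = y_i·P. K_p = p_C / (p_A p_D).
Setting this equal to 10.9 bar^-1 and taking the physical root (0 < X < 1) gives X = 0.617.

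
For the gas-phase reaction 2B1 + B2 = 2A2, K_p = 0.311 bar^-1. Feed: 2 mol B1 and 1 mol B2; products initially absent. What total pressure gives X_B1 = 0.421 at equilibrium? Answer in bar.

Take 2 mol B1 as basis and let X be its fractional conversion, so ξ = X.
At extent ξ: n_B1 = 2 − 2X; n_B2 = 1 − X; n_A2 = 2X.
Summing: n_T = 3 − X.
K_p = p_A2^2 / (p_B1^2 p_B2) with p_i = (n_i/n_T)·P.
At X = 0.421: the mole-fraction product g(X) = Π y_i^ν_i = 2.355. Since K_p = g(X)·P^{-1}, P = (g/K_p)^(1/1) = (2.355/0.311)^(1/1) = 7.57 bar.

P = 7.57 bar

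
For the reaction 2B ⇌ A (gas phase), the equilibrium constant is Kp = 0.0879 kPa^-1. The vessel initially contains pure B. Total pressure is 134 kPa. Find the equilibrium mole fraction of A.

Take 1 mol B as basis and let X be its fractional conversion, so ξ = 0.5X.
Moles: n_B = 1 − X; n_A = 0.5X.
n_T = Σnᵢ = 1 − 0.5X.
With p_i = (n_i/n_T)P, Kp = p_A / (p_B^2).
Setting this equal to 0.0879 kPa^-1 and taking the physical root (0 < X < 1) gives X = 0.856.
Then n_A = 0.428, n_T = 0.572, so y_A = 0.748.

y_A = 0.748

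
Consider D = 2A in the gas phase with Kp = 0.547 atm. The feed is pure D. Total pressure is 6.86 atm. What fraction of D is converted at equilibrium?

X = 0.140

Take 1 mol D as basis and let X be its fractional conversion, so ξ = X.
Mole table: n_D = 1 − X; n_A = 2X.
Total moles n_T = 1 + X.
y_i = n_i/n_T, p_i = y_i·P. Kp = p_A^2 / (p_D).
Setting this equal to 0.547 atm and taking the physical root (0 < X < 1) gives X = 0.140.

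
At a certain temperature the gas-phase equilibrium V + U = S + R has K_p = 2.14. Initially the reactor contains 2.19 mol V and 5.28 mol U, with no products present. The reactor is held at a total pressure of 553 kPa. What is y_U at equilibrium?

Basis: 2.19 mol V initially; let X = conversion of V. Extent ξ = 2.19X.
Moles: n_V = 2.19 − 2.19X; n_U = 5.28 − 2.19X; n_S = 2.19X; n_R = 2.19X.
Since Δν = 0, n_T = 7.47 throughout.
y_i = n_i/n_T, p_i = y_i·P. K_p = p_S p_R / (p_V p_U).
This yields a degree-2 equation in X; solving on (0,1), X = 0.809.
Then n_U = 3.51, n_T = 7.47, so y_U = 0.470.

y_U = 0.470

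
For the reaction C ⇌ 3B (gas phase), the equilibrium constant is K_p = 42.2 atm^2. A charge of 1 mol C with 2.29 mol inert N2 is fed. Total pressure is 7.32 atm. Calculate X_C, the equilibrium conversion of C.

Let X = conversion of C (basis 1 mol C); extent of reaction ξ = X.
Mole table: n_C = 1 − X; n_B = 3X; n_I = 2.29 (inert).
Summing: n_T = 3.29 + 2X.
Mole fractions y_i = n_i/n_T; K_p = p_B^3 / (p_C) with p_i = y_i·P.
This yields a degree-3 equation in X; solving on (0,1), X = 0.613.

X = 0.613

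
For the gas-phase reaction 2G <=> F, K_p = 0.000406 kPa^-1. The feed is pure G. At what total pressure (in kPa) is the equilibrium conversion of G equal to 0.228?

Take 1 mol G as basis and let X be its fractional conversion, so ξ = 0.5X.
At extent ξ: n_G = 1 − X; n_F = 0.5X.
Total moles n_T = 1 − 0.5X.
K_p = p_F / (p_G^2) with p_i = (n_i/n_T)·P.
At X = 0.228: the mole-fraction product g(X) = Π y_i^ν_i = 0.1695. Since K_p = g(X)·P^{-1}, P = (g/K_p)^(1/1) = (0.1695/0.000406)^(1/1) = 417 kPa.

P = 417 kPa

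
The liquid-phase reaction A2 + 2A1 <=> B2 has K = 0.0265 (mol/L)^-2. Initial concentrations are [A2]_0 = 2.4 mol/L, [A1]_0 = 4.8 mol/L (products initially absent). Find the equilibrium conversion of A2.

X = 0.254

Let X = conversion of A2; extent ξ = 2.4·X mol/L.
Concentrations: [A2] = 2.4 − 2.4X; [A1] = 4.8 − 4.8X; [B2] = 2.4X.
K = [B2] / ([A2] [A1]^2).
This equals 0.0265 at X = 0.254 (the root in 0 < X < 1).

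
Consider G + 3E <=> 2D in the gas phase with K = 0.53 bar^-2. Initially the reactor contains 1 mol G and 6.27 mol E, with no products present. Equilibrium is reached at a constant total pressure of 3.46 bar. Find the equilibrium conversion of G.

X = 0.787

Take 1 mol G as basis and let X be its fractional conversion, so ξ = X.
Species balance: n_G = 1 − X; n_E = 6.27 − 3X; n_D = 2X.
n_T = Σnᵢ = 7.27 − 2X.
Mole fractions y_i = n_i/n_T; K = p_D^2 / (p_G p_E^3) with p_i = y_i·P.
Setting this equal to 0.53 bar^-2 and taking the physical root (0 < X < 1) gives X = 0.787.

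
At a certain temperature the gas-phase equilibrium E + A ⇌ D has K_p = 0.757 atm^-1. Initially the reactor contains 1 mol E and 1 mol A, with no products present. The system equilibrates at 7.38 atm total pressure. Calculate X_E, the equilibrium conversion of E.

Let X = conversion of E (basis 1 mol E); extent of reaction ξ = X.
Mole table: n_E = 1 − X; n_A = 1 − X; n_D = X.
n_T = Σnᵢ = 2 − X.
y_i = n_i/n_T, p_i = y_i·P. K_p = p_D / (p_E p_A).
Setting this equal to 0.757 atm^-1 and taking the physical root (0 < X < 1) gives X = 0.610.

X = 0.610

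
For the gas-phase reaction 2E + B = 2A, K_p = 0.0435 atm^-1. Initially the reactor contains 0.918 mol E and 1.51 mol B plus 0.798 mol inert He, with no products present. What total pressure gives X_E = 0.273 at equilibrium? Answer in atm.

P = 7.26 atm

Take 0.918 mol E as basis and let X be its fractional conversion, so ξ = 0.459X.
At extent ξ: n_E = 0.918 − 0.918X; n_B = 1.51 − 0.459X; n_A = 0.918X; n_I = 0.798 (inert).
Total moles n_T = 3.23 − 0.459X.
K_p = p_A^2 / (p_E^2 p_B) with p_i = (n_i/n_T)·P.
At X = 0.273: the mole-fraction product g(X) = Π y_i^ν_i = 0.3158. Since K_p = g(X)·P^{-1}, P = (g/K_p)^(1/1) = (0.3158/0.0435)^(1/1) = 7.26 atm.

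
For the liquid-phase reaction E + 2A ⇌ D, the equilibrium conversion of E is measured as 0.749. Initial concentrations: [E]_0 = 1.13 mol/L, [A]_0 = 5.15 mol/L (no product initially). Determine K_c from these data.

K_c = 0.25 (mol/L)^-2

Let X = conversion of E.
Concentrations: [E] = 1.13 − 1.13X; [A] = 5.15 − 2.26X; [D] = 1.13X.
At X = 0.749: [E] = 0.284, [A] = 3.46, [D] = 0.846.
K_c = [D] / ([E] [A]^2) = 0.25 (mol/L)^-2.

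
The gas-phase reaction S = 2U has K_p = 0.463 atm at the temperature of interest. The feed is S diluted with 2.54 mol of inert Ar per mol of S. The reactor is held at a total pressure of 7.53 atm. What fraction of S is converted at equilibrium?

Basis: 1 mol S initially; let X = conversion of S. Extent ξ = X.
At extent ξ: n_S = 1 − X; n_U = 2X; n_I = 2.54 (inert).
n_T = Σnᵢ = 3.54 + X.
Mole fractions y_i = n_i/n_T; K_p = p_U^2 / (p_S) with p_i = y_i·P.
This yields a degree-2 equation in X; solving on (0,1), X = 0.213.

X = 0.213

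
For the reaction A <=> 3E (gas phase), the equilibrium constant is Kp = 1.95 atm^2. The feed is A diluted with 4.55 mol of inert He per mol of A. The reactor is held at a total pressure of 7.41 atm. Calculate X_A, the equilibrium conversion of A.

X = 0.324

Take 1 mol A as basis and let X be its fractional conversion, so ξ = X.
Mole table: n_A = 1 − X; n_E = 3X; n_I = 4.55 (inert).
n_T = Σnᵢ = 5.55 + 2X.
y_i = n_i/n_T, p_i = y_i·P. Kp = p_E^3 / (p_A).
Setting this equal to 1.95 atm^2 and taking the physical root (0 < X < 1) gives X = 0.324.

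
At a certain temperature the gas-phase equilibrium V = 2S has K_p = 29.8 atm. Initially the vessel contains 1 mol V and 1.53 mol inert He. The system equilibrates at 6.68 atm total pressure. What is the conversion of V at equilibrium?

X = 0.820

Basis: 1 mol V initially; let X = conversion of V. Extent ξ = X.
Mole table: n_V = 1 − X; n_S = 2X; n_I = 1.53 (inert).
n_T = Σnᵢ = 2.53 + X.
y_i = n_i/n_T, p_i = y_i·P. K_p = p_S^2 / (p_V).
Equating to 29.8 atm and solving on 0 < X < 1: X = 0.820.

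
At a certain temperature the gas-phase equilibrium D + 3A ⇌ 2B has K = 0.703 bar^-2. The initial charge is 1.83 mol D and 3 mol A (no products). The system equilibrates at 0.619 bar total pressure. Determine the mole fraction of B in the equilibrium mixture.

y_B = 0.117

Take 3 mol A as basis and let X be its fractional conversion, so ξ = X.
Mole table: n_D = 1.83 − X; n_A = 3 − 3X; n_B = 2X.
Total moles n_T = 4.83 − 2X.
y_i = n_i/n_T, p_i = y_i·P. K = p_B^2 / (p_D p_A^3).
Equating to 0.703 bar^-2 and solving on 0 < X < 1: X = 0.253.
Then n_B = 0.506, n_T = 4.32, so y_B = 0.117.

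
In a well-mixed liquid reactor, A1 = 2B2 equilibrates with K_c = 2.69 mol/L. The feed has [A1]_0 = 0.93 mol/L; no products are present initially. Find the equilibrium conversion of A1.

Let X = conversion of A1; extent ξ = 0.93·X mol/L.
Concentrations: [A1] = 0.93 − 0.93X; [B2] = 1.86X.
K_c = [B2]^2 / ([A1]).
Solving K_c = 2.69 for X ∈ (0,1): X = 0.562.

X = 0.562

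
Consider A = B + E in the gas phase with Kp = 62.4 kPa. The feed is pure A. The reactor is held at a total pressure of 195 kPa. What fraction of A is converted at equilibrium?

Basis: 1 mol A initially; let X = conversion of A. Extent ξ = X.
At extent ξ: n_A = 1 − X; n_B = X; n_E = X.
Total moles n_T = 1 + X.
y_i = n_i/n_T, p_i = y_i·P. Kp = p_B p_E / (p_A).
Equating to 62.4 kPa and solving on 0 < X < 1: X = 0.492.

X = 0.492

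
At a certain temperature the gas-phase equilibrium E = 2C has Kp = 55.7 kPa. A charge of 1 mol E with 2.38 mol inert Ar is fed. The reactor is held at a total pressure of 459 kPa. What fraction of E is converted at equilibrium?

X = 0.282

Take 1 mol E as basis and let X be its fractional conversion, so ξ = X.
Moles: n_E = 1 − X; n_C = 2X; n_I = 2.38 (inert).
Summing: n_T = 3.38 + X.
With p_i = (n_i/n_T)P, Kp = p_C^2 / (p_E).
This yields a degree-2 equation in X; solving on (0,1), X = 0.282.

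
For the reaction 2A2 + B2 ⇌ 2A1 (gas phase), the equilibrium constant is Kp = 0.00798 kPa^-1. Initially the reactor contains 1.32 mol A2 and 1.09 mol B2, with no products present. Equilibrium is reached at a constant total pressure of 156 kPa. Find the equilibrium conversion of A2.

Let X = conversion of A2 (basis 1.32 mol A2); extent of reaction ξ = 0.66X.
Mole table: n_A2 = 1.32 − 1.32X; n_B2 = 1.09 − 0.66X; n_A1 = 1.32X.
n_T = Σnᵢ = 2.41 − 0.66X.
With p_i = (n_i/n_T)P, Kp = p_A1^2 / (p_A2^2 p_B2).
Equating to 0.00798 kPa^-1 and solving on 0 < X < 1: X = 0.409.

X = 0.409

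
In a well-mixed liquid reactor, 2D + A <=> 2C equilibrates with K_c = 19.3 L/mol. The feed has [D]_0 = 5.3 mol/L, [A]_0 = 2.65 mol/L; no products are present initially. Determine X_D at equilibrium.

Let X = conversion of D; extent ξ = 5.3X/2 mol/L.
Concentrations: [D] = 5.3 − 5.3X; [A] = 2.65 − 2.65X; [C] = 5.3X.
K_c = [C]^2 / ([D]^2 [A]).
Equating to 19.3 L/mol: the physical root is X = 0.773.

X = 0.773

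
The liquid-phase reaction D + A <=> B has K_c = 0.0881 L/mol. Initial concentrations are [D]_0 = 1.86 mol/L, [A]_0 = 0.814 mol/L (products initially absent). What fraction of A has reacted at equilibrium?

X = 0.134

Let X = conversion of A; extent ξ = 0.814·X mol/L.
Concentrations: [D] = 1.86 − 0.814X; [A] = 0.814 − 0.814X; [B] = 0.814X.
K_c = [B] / ([D] [A]).
Equating to 0.0881 L/mol: the physical root is X = 0.134.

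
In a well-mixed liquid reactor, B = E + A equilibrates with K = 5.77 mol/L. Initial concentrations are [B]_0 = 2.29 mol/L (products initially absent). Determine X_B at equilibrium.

Let X = conversion of B; extent ξ = 2.29·X mol/L.
Concentrations: [B] = 2.29 − 2.29X; [E] = 2.29X; [A] = 2.29X.
K = [E] [A] / ([B]).
This equals 5.77 at X = 0.767 (the root in 0 < X < 1).

X = 0.767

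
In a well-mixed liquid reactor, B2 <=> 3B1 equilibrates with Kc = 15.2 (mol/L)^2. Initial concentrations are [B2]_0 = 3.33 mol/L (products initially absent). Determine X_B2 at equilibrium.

Let X = conversion of B2; extent ξ = 3.33·X mol/L.
Concentrations: [B2] = 3.33 − 3.33X; [B1] = 9.99X.
Kc = [B1]^3 / ([B2]).
Equating to 15.2 (mol/L)^2: the physical root is X = 0.325.

X = 0.325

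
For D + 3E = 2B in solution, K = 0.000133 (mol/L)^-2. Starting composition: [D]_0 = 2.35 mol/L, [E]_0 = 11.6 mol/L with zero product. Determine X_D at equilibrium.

X = 0.124

Let X = conversion of D; extent ξ = 2.35·X mol/L.
Concentrations: [D] = 2.35 − 2.35X; [E] = 11.6 − 7.05X; [B] = 4.7X.
K = [B]^2 / ([D] [E]^3).
Solving K = 0.000133 for X ∈ (0,1): X = 0.124.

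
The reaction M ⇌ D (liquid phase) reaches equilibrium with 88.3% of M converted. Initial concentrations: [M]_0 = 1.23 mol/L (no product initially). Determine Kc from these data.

Kc = 7.55

Let X = conversion of M.
Concentrations: [M] = 1.23 − 1.23X; [D] = 1.23X.
At X = 0.883: [M] = 0.144, [D] = 1.09.
Kc = [D] / ([M]) = 7.55.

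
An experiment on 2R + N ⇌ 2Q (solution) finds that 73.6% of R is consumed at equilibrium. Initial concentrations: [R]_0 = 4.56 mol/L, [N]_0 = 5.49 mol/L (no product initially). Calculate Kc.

Kc = 2.04 L/mol

Let X = conversion of R.
Concentrations: [R] = 4.56 − 4.56X; [N] = 5.49 − 2.28X; [Q] = 4.56X.
At X = 0.736: [R] = 1.2, [N] = 3.81, [Q] = 3.36.
Kc = [Q]^2 / ([R]^2 [N]) = 2.04 L/mol.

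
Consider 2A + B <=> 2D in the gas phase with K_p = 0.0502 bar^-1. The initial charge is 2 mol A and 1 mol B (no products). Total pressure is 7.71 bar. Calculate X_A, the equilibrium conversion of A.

X = 0.246

Basis: 2 mol A initially; let X = conversion of A. Extent ξ = X.
At extent ξ: n_A = 2 − 2X; n_B = 1 − X; n_D = 2X.
Summing: n_T = 3 − X.
y_i = n_i/n_T, p_i = y_i·P. K_p = p_D^2 / (p_A^2 p_B).
Substituting and setting equal to 0.0502 bar^-1 gives a polynomial in X; the root in (0,1) is X = 0.246.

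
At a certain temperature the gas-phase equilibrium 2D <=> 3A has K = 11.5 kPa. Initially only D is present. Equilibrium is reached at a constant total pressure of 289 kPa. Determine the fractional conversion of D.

X = 0.202

Basis: 1 mol D initially; let X = conversion of D. Extent ξ = 0.5X.
Mole table: n_D = 1 − X; n_A = 1.5X.
n_T = Σnᵢ = 1 + 0.5X.
y_i = n_i/n_T, p_i = y_i·P. K = p_A^3 / (p_D^2).
Setting this equal to 11.5 kPa and taking the physical root (0 < X < 1) gives X = 0.202.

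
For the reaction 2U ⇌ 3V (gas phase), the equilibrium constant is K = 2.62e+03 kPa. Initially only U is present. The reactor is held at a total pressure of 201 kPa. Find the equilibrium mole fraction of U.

Take 1 mol U as basis and let X be its fractional conversion, so ξ = 0.5X.
Moles: n_U = 1 − X; n_V = 1.5X.
Summing: n_T = 1 + 0.5X.
Mole fractions y_i = n_i/n_T; K = p_V^3 / (p_U^2) with p_i = y_i·P.
This yields a degree-3 equation in X; solving on (0,1), X = 0.729.
Then n_U = 0.271, n_T = 1.36, so y_U = 0.199.

y_U = 0.199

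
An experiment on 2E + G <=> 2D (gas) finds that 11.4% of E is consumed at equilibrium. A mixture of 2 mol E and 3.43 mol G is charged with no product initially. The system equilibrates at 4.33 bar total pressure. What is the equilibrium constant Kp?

Basis: 2 mol E initially; let X = conversion of E. Extent ξ = X.
Mole table: n_E = 2 − 2X; n_G = 3.43 − X; n_D = 2X.
n_T = Σnᵢ = 5.43 − X.
At X = 0.114: n_E = 1.77, n_G = 3.32, n_D = 0.228, n_T = 5.32.
p_i = (n_i/n_T)·P. Kp = p_D^2 / (p_E^2 p_G) = 0.00613 bar^-1.

Kp = 0.00613 bar^-1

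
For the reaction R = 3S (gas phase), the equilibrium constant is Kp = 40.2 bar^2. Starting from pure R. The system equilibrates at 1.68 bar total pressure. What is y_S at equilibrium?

y_S = 0.941

Let X = conversion of R (basis 1 mol R); extent of reaction ξ = X.
At extent ξ: n_R = 1 − X; n_S = 3X.
Total moles n_T = 1 + 2X.
Mole fractions y_i = n_i/n_T; Kp = p_S^3 / (p_R) with p_i = y_i·P.
This yields a degree-3 equation in X; solving on (0,1), X = 0.843.
Then n_S = 2.53, n_T = 2.69, so y_S = 0.941.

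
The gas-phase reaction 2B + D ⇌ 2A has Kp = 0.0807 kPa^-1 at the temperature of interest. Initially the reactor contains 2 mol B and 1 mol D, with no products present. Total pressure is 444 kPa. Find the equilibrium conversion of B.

Take 2 mol B as basis and let X be its fractional conversion, so ξ = X.
At extent ξ: n_B = 2 − 2X; n_D = 1 − X; n_A = 2X.
Summing: n_T = 3 − X.
Mole fractions y_i = n_i/n_T; Kp = p_A^2 / (p_B^2 p_D) with p_i = y_i·P.
This yields a degree-3 equation in X; solving on (0,1), X = 0.688.

X = 0.688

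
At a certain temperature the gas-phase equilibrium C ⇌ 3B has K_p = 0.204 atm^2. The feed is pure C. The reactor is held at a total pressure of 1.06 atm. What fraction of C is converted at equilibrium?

X = 0.222

Basis: 1 mol C initially; let X = conversion of C. Extent ξ = X.
Species balance: n_C = 1 − X; n_B = 3X.
Summing: n_T = 1 + 2X.
Mole fractions y_i = n_i/n_T; K_p = p_B^3 / (p_C) with p_i = y_i·P.
Equating to 0.204 atm^2 and solving on 0 < X < 1: X = 0.222.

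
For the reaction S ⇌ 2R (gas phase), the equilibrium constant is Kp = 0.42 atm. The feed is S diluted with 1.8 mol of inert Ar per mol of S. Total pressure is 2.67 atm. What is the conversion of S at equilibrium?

Let X = conversion of S (basis 1 mol S); extent of reaction ξ = X.
Mole table: n_S = 1 − X; n_R = 2X; n_I = 1.8 (inert).
Summing: n_T = 2.8 + X.
Mole fractions y_i = n_i/n_T; Kp = p_R^2 / (p_S) with p_i = y_i·P.
Equating to 0.42 atm and solving on 0 < X < 1: X = 0.293.

X = 0.293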